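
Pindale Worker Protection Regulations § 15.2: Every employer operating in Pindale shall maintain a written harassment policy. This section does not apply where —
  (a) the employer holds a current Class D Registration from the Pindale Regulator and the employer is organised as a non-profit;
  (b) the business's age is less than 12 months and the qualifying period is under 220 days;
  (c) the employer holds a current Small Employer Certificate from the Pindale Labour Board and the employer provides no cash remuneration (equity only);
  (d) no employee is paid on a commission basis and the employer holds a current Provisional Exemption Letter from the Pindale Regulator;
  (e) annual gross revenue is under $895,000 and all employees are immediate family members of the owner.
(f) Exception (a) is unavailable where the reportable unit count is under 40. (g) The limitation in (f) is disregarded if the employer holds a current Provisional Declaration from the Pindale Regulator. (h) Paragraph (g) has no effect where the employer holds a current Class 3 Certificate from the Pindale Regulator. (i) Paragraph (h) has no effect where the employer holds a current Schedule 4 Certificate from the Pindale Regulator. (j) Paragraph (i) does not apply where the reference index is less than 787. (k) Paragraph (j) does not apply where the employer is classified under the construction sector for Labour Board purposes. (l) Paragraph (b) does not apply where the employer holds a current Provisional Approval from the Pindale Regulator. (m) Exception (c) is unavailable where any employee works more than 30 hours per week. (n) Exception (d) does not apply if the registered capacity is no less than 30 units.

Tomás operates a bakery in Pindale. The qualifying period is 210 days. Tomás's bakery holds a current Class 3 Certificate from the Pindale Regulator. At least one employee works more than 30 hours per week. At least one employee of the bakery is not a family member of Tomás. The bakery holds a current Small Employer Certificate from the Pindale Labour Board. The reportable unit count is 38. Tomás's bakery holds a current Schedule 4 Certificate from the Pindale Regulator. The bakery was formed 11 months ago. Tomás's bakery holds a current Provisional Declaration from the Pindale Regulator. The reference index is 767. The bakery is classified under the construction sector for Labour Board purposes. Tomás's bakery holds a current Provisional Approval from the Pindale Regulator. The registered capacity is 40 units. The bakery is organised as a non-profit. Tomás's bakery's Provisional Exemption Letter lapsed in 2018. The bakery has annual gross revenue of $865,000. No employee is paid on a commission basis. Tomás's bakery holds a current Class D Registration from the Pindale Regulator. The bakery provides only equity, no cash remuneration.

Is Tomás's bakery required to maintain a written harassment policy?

Exception (a): a current Class D Registration is held; the employer is a non-profit — every condition holds. Applying paragraphs (f)–(k): (f) operates (the reportable unit count is 38, under the 40 limit), but is displaced by (g): (g) is engaged — a current Provisional Declaration is held. (h) is engaged (a current Class 3 Certificate is held), but is overridden by (i): (i) operates against (h): a current Schedule 4 Certificate is held. (j) applies (the reference index is 767, less than the 787 limit), but is itself disapplied by (k): (k) operates — the bakery is classified under the construction sector. So (a) applies.
All of (b)'s requirements are met (the business's age is 11 months, less than the 12 months limit; the qualifying period is 210 days, under the 220 days limit). However, paragraph (l) must be considered: (l) applies — a current Provisional Approval is held. Exception (b) does not apply.
Exception (c) is satisfied on its face — a current Small Employer Certificate is held; remuneration is equity-only. But: (m) operates — at least one employee exceeds 30 hours/week. So (c) is unavailable.
Exception (d) fails — the Provisional Exemption Letter is not current.
Exception (e) requires that all employees are immediate family members of the owner; but at least one employee is not a family member, so (e) is unavailable.

No — exception (a) applies; Tomás's bakery is not required to maintain a written harassment policy.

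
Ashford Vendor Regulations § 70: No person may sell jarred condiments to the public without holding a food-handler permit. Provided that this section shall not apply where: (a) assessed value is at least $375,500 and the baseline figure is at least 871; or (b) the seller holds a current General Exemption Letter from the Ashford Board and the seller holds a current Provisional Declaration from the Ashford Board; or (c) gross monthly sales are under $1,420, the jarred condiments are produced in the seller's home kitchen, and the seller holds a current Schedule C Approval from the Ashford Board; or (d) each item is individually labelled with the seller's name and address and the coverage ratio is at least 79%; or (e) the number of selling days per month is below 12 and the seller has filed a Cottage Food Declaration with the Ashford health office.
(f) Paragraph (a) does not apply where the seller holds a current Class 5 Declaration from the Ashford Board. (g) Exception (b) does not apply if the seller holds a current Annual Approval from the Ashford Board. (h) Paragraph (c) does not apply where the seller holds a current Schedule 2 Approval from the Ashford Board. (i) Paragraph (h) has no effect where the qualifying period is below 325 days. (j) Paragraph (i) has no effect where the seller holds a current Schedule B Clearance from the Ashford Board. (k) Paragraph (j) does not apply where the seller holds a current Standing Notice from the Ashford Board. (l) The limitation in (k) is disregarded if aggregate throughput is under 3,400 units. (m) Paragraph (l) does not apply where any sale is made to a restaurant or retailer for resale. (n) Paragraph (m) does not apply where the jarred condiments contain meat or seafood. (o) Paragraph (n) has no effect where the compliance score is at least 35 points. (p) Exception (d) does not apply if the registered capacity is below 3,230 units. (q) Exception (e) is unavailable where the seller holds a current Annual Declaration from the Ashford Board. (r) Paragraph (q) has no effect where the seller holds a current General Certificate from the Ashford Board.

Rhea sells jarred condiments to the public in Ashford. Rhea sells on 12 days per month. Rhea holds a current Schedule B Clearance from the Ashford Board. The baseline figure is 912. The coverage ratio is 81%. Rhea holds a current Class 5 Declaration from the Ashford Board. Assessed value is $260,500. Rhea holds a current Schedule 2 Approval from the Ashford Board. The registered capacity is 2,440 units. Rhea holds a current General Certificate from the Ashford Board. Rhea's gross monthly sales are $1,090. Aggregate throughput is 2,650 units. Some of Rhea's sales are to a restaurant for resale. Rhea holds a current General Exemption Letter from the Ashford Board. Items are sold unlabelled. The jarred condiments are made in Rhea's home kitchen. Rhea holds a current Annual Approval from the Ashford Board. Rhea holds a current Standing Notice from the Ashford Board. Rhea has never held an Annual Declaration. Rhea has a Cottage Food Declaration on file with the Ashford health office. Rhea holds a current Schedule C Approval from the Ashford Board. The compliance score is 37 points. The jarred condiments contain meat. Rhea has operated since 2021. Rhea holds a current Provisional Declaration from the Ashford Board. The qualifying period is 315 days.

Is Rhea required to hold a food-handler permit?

Exception (a) fails — assessed value is $260,500, short of $375,500.
Exception (b): a current General Exemption Letter is held; a current Provisional Declaration is held — every condition holds. Turning to paragraph (g): (g) operates against (b): a current Annual Approval is held. So (b) is unavailable.
Exception (c)'s conditions are all satisfied: gross monthly sales are $1,090, under the $1,420 limit; the jarred condiments are home-kitchen produced; a current Schedule C Approval is held. Applying paragraphs (h)–(o): (h) applies (a current Schedule 2 Approval is held), but is overridden by (i): (i) applies — the qualifying period is 315 days, below the 325 days limit. (j) is triggered (a current Schedule B Clearance is held), but is itself disapplied by (k): (k) is engaged — a current Standing Notice is held. (l) would limit (k) — aggregate throughput is 2,650 units, under the 3,400 units limit — but (m) sets (l) aside: (m) operates against (l): some sales are to a restaurant for resale. (n) would limit (m) — the jarred condiments contain meat — but (o) sets (n) aside: (o) operates against (n): the compliance score is 37 points, meeting the 35 points threshold. So (c) applies.
Exception (d) does not apply: items are sold unlabelled.
Exception (e) requires that the number of selling days per month is below 12; but the number of selling days per month is 12, not below 12, so (e) is unavailable.

No — exception (c) applies; Rhea is not required to hold a food-handler permit.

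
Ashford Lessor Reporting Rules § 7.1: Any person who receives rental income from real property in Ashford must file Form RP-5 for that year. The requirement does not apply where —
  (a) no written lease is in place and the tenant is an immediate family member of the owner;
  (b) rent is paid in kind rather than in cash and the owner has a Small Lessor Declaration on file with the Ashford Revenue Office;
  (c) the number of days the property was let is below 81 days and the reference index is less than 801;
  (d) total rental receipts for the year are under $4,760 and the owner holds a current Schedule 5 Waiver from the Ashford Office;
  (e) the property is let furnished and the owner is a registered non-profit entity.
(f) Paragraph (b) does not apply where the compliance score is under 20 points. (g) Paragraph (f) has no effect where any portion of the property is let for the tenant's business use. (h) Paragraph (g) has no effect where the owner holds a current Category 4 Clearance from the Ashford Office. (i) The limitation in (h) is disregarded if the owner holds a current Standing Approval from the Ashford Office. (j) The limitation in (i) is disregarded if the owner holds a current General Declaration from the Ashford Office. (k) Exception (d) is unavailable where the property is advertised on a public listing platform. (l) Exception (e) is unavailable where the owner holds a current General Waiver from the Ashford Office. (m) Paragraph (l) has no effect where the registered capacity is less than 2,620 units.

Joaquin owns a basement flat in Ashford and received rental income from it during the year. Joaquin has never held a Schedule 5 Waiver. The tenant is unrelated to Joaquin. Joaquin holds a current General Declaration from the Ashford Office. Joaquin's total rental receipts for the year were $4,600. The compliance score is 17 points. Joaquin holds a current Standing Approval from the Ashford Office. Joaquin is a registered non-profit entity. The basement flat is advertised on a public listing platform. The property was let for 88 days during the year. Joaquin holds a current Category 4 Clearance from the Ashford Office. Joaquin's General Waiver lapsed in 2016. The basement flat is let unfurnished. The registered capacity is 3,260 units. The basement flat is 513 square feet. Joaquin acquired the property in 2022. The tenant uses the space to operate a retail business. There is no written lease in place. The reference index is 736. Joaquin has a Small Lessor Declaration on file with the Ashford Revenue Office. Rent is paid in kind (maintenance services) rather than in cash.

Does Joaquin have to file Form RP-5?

Yes — Joaquin must file Form RP-5.

Exception (a) requires that the tenant is an immediate family member of the owner; but the tenant is unrelated to the owner, so (a) is unavailable.
All of (b)'s requirements are met (rent is paid in kind; a Small Lessor Declaration is on file). Turning to paragraphs (f)–(j): (f) operates against (b): the compliance score is 17 points, under the 20 points limit. (g) would limit (f) — the space is let for business use — but (h) sets (g) aside: (h) operates against (g): a current Category 4 Clearance is held. (i) would limit (h) — a current Standing Approval is held — but (j) sets (i) aside: (j) operates against (i): a current General Declaration is held. Exception (b) does not apply.
Exception (c) does not apply: the number of days the property was let is 88 days, not below 81 days.
Exception (d) requires that the owner holds a current Schedule 5 Waiver from the Ashford Office; but no current Schedule 5 Waiver is held, so (d) is unavailable.
Exception (e) fails — the property is let unfurnished.
No exception displaces § 7.1.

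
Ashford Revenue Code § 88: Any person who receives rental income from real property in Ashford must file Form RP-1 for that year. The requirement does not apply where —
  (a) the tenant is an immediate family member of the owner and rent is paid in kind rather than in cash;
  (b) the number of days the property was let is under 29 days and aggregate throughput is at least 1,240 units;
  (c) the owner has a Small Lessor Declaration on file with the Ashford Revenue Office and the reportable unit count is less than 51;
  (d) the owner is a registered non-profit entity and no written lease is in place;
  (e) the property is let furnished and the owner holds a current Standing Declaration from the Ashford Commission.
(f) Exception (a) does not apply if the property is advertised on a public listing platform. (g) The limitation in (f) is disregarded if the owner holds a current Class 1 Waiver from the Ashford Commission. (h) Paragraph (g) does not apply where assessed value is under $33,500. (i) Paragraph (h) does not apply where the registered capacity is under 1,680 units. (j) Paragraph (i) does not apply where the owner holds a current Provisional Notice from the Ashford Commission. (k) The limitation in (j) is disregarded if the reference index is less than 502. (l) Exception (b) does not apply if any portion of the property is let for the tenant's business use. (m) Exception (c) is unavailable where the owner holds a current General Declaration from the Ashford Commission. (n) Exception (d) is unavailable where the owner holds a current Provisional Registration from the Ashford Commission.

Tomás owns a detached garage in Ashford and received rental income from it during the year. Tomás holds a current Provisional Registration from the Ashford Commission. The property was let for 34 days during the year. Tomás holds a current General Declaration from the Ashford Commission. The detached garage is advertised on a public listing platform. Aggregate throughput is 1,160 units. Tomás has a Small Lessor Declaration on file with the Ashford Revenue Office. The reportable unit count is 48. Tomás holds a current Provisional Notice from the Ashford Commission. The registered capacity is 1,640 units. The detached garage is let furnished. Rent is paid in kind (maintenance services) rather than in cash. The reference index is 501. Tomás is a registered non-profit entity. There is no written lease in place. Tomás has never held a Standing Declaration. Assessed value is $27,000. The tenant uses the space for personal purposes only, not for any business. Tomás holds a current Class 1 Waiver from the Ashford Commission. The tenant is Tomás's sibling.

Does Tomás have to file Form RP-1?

No — exception (a) applies; Tomás is not required to file Form RP-1.

Exception (a)'s conditions are all satisfied: the tenant is an immediate family member; rent is paid in kind. As to paragraphs (f)–(k): (f) is triggered (the property is publicly advertised), but is overridden by (g): (g) operates against (f): a current Class 1 Waiver is held. (h) would limit (g) — assessed value is $27,000, under the $33,500 limit — but (i) sets (h) aside: (i) operates against (h): the registered capacity is 1,640 units, under the 1,680 units limit. (j) would limit (i) — a current Provisional Notice is held — but (k) sets (j) aside: (k) is triggered — the reference index is 501, less than the 502 limit. Exception (a) stands.
Exception (b) fails — the number of days the property was let is 34 days, not under 29 days.
All of (c)'s requirements are met (a Small Lessor Declaration is on file; the reportable unit count is 48, less than the 51 limit). Turning to paragraph (m): (m) applies — a current General Declaration is held. So (c) is unavailable.
Exception (d) is satisfied on its face — Tomás is a registered non-profit; there is no written lease. But applying paragraph (n): (n) operates against (d): a current Provisional Registration is held. Exception (d) does not apply.
Exception (e) requires that the owner holds a current Standing Declaration from the Ashford Commission; but the Standing Declaration is not current, so (e) is unavailable.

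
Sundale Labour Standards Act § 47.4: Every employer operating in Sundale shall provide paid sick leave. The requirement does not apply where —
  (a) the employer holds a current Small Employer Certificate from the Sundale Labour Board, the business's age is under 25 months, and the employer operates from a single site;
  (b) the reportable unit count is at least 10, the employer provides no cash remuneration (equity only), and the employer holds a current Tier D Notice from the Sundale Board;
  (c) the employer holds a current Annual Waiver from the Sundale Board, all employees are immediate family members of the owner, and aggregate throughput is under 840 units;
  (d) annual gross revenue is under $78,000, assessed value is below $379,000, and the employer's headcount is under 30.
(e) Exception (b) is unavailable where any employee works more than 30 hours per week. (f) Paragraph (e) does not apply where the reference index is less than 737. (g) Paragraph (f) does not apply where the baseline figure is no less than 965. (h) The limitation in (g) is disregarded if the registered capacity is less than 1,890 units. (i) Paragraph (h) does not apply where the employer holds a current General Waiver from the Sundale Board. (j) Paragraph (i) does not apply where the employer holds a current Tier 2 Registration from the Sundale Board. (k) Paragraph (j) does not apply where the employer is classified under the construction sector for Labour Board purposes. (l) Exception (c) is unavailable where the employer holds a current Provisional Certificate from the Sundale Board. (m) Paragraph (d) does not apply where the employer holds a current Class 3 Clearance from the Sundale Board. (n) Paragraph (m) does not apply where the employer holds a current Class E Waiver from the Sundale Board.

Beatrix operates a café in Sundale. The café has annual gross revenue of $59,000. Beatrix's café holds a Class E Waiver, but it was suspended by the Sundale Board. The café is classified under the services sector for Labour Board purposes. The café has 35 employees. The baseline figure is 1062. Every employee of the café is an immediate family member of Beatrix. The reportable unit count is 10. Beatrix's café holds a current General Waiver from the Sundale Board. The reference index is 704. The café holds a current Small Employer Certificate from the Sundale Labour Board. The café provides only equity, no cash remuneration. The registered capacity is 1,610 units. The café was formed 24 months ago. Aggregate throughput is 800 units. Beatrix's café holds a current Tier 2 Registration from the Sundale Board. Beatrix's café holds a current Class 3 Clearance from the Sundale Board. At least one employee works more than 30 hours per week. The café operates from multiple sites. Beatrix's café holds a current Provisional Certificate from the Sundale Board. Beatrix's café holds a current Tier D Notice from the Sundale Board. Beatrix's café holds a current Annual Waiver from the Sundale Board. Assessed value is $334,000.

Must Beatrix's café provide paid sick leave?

Exception (a) requires that the employer operates from a single site; but the employer operates from multiple sites, so (a) is unavailable.
Exception (b)'s conditions are all satisfied: the reportable unit count is 10, meeting the 10 threshold; remuneration is equity-only; a current Tier D Notice is held. Considering the limiting provisions: (e) would limit (b) — at least one employee exceeds 30 hours/week — but (f) sets (e) aside: (f) is engaged — the reference index is 704, less than the 737 limit. (g) is triggered (the baseline figure is 1,062, meeting the 965 threshold), but is itself disapplied by (h): (h) operates against (g): the registered capacity is 1,610 units, less than the 1,890 units limit. (i) would limit (h) — a current General Waiver is held — but (j) sets (i) aside: (j) operates against (i): a current Tier 2 Registration is held. (k) is not engaged (the café is classified under the services sector), so (j) stands. So (b) applies.
Exception (c)'s conditions are all satisfied: a current Annual Waiver is held; every employee is an immediate family member; aggregate throughput is 800 units, under the 840 units limit. However, paragraph (l) must be considered: (l) operates against (c): a current Provisional Certificate is held. Exception (c) does not apply.
Exception (d) requires that the employer's headcount is under 30; but the employer's headcount is 35, not under 30, so (d) is unavailable.

No — exception (b) applies; Beatrix's café is not required to provide paid sick leave.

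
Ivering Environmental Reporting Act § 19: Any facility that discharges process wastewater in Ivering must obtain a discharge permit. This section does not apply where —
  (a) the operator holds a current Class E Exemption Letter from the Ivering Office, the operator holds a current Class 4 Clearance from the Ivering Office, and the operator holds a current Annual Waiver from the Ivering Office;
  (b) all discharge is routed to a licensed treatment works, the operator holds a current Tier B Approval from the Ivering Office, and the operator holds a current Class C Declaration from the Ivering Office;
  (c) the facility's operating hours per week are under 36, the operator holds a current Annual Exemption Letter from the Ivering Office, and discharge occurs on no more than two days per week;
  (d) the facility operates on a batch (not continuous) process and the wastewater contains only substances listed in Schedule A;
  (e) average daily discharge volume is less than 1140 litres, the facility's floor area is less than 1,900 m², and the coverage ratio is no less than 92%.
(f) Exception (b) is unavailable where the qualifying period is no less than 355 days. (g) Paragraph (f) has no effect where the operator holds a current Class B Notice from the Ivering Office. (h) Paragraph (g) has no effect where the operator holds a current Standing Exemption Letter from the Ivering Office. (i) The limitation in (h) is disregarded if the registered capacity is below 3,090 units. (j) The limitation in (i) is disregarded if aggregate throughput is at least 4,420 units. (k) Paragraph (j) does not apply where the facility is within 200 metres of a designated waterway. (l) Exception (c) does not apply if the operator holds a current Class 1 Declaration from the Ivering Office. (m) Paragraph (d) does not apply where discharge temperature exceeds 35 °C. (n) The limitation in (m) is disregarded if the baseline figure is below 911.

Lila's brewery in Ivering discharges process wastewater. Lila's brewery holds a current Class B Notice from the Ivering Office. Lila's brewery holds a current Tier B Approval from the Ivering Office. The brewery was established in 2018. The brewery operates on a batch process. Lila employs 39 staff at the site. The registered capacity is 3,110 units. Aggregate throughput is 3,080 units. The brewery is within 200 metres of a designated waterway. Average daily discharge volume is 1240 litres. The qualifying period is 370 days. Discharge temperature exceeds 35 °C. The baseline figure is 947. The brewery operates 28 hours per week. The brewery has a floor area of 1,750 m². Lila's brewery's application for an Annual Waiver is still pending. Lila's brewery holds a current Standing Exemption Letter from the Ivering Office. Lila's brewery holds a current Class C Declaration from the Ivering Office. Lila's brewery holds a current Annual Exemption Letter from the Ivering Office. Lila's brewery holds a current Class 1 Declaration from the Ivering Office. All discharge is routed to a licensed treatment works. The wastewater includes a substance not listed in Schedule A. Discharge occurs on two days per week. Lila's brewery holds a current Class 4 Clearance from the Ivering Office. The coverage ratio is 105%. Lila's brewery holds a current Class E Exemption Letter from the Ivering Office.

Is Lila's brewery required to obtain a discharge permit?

Exception (a) does not apply: the Annual Waiver is not current.
Exception (b)'s conditions are all satisfied: discharge is routed to a licensed treatment works; a current Tier B Approval is held; a current Class C Declaration is held. But: (f) is engaged — the qualifying period is 370 days, meeting the 355 days threshold. (g) would limit (f) — a current Class B Notice is held — but (h) sets (g) aside: (h) applies — a current Standing Exemption Letter is held. (i) is inapplicable (the registered capacity is 3,110 units, not below 3,090 units), so (h) stands. Exception (b) does not apply.
Exception (c)'s conditions are all satisfied: the facility's operating hours per week are 28, under the 36 limit; a current Annual Exemption Letter is held; discharge occurs on no more than two days per week. However, paragraph (l) must be considered: (l) is engaged — a current Class 1 Declaration is held. Exception (c) does not apply.
Exception (d) requires that the wastewater contains only substances listed in Schedule A; but the wastewater includes a non-Schedule-A substance, so (d) is unavailable.
Exception (e) requires that average daily discharge volume is less than 1140 litres; but average daily discharge volume is 1240 litres, not less than 1140 litres, so (e) is unavailable.
Every exception is unavailable, so the rule governs.

Yes — Lila's brewery must obtain a discharge permit.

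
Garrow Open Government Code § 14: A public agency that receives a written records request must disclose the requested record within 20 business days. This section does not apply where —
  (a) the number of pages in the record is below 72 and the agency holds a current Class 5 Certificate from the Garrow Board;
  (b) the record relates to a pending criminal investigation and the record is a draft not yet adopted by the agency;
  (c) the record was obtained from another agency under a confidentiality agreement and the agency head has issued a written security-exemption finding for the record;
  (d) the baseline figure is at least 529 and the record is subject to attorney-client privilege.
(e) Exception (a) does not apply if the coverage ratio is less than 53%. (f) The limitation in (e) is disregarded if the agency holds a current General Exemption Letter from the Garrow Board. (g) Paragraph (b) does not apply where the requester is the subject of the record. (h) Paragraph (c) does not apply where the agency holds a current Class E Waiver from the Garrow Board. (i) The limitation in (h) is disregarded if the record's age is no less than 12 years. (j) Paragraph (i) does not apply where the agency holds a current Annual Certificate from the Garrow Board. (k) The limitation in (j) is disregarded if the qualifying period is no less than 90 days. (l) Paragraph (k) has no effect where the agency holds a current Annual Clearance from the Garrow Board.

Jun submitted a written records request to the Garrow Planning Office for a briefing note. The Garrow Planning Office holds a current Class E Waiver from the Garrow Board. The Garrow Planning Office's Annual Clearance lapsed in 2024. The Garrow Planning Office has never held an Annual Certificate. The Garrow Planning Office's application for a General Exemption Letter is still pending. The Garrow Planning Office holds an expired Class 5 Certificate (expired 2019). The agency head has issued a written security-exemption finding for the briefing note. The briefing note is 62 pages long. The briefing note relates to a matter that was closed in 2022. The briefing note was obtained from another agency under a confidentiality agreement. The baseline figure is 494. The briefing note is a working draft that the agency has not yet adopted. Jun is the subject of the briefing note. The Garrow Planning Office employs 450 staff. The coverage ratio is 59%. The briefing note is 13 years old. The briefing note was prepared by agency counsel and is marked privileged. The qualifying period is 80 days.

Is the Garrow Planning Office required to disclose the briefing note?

No — exception (c) applies; the Garrow Planning Office is not required to disclose the briefing note.

Exception (a) requires that the agency holds a current Class 5 Certificate from the Garrow Board; but there is no Class 5 Certificate in force, so (a) is unavailable.
Exception (b) fails — the briefing note relates to a closed matter.
Exception (c)'s conditions are all satisfied: the briefing note was obtained under a confidentiality agreement; a written security-exemption finding has been issued. As to paragraphs (h)–(l): (h) applies (a current Class E Waiver is held), but is set aside by (i): (i) operates against (h): the record's age is 13 years, meeting the 12 years threshold. (j) is not engaged (there is no Annual Certificate in force), so (i) stands. Exception (c) stands.
Exception (d) fails — the baseline figure is 494, short of 529.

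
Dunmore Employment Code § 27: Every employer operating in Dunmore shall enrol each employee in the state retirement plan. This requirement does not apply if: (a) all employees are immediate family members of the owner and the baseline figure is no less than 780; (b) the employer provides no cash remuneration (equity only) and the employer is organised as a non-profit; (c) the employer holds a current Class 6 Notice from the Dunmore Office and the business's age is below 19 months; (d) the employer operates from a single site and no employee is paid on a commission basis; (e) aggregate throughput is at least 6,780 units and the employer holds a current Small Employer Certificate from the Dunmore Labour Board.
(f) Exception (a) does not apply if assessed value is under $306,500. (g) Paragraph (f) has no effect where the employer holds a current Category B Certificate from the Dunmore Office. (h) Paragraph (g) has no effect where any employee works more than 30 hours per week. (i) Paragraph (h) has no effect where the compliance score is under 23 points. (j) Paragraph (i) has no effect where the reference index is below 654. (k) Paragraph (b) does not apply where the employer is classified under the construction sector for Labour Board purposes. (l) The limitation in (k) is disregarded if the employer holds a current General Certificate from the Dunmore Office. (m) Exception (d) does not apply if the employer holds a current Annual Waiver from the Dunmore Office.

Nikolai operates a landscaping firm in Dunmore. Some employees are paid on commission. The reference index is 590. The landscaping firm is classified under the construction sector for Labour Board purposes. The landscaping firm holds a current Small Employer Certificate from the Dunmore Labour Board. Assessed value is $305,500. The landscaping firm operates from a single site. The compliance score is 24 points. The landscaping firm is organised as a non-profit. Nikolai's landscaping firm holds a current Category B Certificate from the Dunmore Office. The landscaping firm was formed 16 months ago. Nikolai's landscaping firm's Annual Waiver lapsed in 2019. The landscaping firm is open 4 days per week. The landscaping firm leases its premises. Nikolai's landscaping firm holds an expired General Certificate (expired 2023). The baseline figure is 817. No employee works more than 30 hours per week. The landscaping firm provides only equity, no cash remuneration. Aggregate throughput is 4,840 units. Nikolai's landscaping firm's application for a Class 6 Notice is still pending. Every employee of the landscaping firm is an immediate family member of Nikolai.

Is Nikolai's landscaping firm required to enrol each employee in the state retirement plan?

Exception (a) is satisfied on its face — every employee is an immediate family member; the baseline figure is 817, meeting the 780 threshold. As to paragraphs (f)–(j): (f) would limit (a) — assessed value is $305,500, under the $306,500 limit — but (g) sets (f) aside: (g) operates against (f): a current Category B Certificate is held. (h) is not engaged (no employee exceeds 30 hours/week), so (g) stands. (a) remains available.
Exception (b)'s conditions are all satisfied: remuneration is equity-only; the employer is a non-profit. But applying paragraphs (k)–(l): (k) operates — the landscaping firm is classified under the construction sector. (l), which would lift (k), does not operate here — the General Certificate is not current. So (b) is unavailable.
Exception (c) fails — no current Class 6 Notice is held.
Exception (d) requires that no employee is paid on a commission basis; but some employees are paid on commission, so (d) is unavailable.
Exception (e) fails — aggregate throughput is 4,840 units, short of 6,780 units.

No — exception (a) applies; Nikolai's landscaping firm is not required to enrol each employee in the state retirement plan.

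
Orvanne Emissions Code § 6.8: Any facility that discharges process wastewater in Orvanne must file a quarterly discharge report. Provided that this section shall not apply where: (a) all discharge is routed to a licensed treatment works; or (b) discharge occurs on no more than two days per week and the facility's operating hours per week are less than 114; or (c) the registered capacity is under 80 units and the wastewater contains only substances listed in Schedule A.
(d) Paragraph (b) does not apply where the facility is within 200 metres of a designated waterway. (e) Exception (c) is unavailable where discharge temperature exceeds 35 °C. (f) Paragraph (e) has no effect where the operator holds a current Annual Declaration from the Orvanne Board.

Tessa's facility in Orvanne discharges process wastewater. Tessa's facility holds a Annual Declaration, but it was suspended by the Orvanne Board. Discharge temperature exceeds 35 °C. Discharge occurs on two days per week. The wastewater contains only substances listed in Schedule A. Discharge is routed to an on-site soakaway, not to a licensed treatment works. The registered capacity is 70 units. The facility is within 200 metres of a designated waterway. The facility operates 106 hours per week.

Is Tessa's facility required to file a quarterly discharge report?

Yes — Tessa's facility must file a quarterly discharge report.

Exception (a) fails — discharge is not routed to a licensed treatment works.
Exception (b)'s conditions are all satisfied: discharge occurs on no more than two days per week; the facility's operating hours per week are 106, less than the 114 limit. However, paragraph (d) must be considered: (d) operates against (b): the facility is within 200 m of a designated waterway. So (b) is unavailable.
Exception (c) is satisfied on its face — the registered capacity is 70 units, under the 80 units limit; the wastewater is Schedule-A-only. But applying paragraphs (e)–(f): (e) operates against (c): discharge temperature exceeds 35 °C. (f), which would lift (e), is not engaged — the Annual Declaration is not current. Exception (c) does not apply.
No exception displaces § 6.8.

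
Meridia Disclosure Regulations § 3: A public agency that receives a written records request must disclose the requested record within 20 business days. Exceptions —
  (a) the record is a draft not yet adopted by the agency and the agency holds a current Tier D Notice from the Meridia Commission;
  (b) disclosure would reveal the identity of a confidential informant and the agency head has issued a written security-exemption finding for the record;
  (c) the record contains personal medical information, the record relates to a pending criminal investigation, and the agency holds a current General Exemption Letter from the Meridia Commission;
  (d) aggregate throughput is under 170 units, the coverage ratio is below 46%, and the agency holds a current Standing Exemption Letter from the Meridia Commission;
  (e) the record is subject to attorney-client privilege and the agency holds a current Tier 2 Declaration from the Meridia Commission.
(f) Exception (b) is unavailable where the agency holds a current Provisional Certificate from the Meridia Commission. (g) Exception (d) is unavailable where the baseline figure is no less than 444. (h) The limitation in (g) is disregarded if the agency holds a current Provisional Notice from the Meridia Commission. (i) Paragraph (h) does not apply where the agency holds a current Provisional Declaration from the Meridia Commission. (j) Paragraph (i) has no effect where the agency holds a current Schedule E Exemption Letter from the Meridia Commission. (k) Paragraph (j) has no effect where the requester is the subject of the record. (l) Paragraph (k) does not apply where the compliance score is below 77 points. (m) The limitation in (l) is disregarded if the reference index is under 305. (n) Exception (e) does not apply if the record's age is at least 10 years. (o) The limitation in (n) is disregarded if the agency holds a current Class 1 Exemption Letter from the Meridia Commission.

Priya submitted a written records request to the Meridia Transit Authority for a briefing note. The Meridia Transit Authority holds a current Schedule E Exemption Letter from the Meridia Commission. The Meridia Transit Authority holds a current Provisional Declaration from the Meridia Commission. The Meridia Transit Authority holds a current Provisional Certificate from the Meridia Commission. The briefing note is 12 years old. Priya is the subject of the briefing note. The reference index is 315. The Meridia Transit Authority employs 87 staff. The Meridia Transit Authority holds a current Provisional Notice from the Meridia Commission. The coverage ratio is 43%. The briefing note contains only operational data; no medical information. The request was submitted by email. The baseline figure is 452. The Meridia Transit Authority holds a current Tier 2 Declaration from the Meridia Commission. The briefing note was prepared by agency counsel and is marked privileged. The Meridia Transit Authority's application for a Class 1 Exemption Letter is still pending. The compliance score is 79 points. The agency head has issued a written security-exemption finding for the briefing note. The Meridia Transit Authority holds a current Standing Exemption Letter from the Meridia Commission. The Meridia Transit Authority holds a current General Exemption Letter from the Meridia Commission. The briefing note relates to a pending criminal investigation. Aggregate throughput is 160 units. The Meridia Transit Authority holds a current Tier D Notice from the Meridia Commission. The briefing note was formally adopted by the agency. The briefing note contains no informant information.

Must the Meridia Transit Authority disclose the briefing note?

Exception (a) requires that the record is a draft not yet adopted by the agency; but the briefing note has been formally adopted, so (a) is unavailable.
Exception (b) does not apply: the briefing note contains no informant information.
Exception (c) requires that the record contains personal medical information; but the briefing note contains only operational data, so (c) is unavailable.
Exception (d)'s conditions are all satisfied: aggregate throughput is 160 units, under the 170 units limit; the coverage ratio is 43%, below the 46% limit; a current Standing Exemption Letter is held. Turning to paragraphs (g)–(m): (g) operates against (d): the baseline figure is 452, meeting the 444 threshold. (h) operates (a current Provisional Notice is held), but is displaced by (i): (i) operates against (h): a current Provisional Declaration is held. (j) is triggered (a current Schedule E Exemption Letter is held), but is set aside by (k): (k) operates against (j): Priya is the subject of the briefing note. (l), which would lift (k), is not engaged — the compliance score is 79 points, not below 77 points. Exception (d) does not apply.
All of (e)'s requirements are met (the briefing note is privileged; a current Tier 2 Declaration is held). However, paragraphs (n)–(o) must be considered: (n) applies — the record's age is 12 years, meeting the 10 years threshold. (o), which would lift (n), does not operate here — the Class 1 Exemption Letter is not current. Exception (e) does not apply.
No exception applies. The general rule governs.

Yes — the Meridia Transit Authority must disclose the briefing note.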